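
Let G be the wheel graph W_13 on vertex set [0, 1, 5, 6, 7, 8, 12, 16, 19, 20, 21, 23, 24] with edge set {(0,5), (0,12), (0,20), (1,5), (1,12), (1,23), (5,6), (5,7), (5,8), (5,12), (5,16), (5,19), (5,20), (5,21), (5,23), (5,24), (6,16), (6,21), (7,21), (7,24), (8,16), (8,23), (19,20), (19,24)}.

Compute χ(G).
Clique number ω(G) = 3 (lower bound: χ ≥ ω).
The clique on [0, 5, 20] has size 3, forcing χ ≥ 3, and the coloring below uses 3 colors, so χ(G) = 3.
A valid 3-coloring: color 1: [5]; color 2: [0, 1, 6, 7, 8, 19]; color 3: [12, 16, 20, 21, 23, 24].

χ(G) = 3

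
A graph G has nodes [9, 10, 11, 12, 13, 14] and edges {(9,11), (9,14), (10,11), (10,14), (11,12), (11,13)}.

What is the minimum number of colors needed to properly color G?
Clique number ω(G) = 2 (lower bound: χ ≥ ω).
The graph is bipartite (no odd cycle), so 2 colors suffice: χ(G) = 2.
A valid 2-coloring: color 1: [11, 14]; color 2: [9, 10, 12, 13].

χ(G) = 2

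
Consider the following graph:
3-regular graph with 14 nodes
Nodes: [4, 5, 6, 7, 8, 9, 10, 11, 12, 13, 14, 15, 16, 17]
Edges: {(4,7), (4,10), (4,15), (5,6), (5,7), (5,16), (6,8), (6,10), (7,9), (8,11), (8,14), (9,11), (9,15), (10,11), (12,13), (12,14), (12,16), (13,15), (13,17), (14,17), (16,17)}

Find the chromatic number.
χ(G) = 3

Clique number ω(G) = 2 (lower bound: χ ≥ ω).
Odd cycle [4, 7, 9, 11, 10] needs 3 colors (χ ≥ 3).
The coloring below uses 3 colors, so χ(G) = 3.
A valid 3-coloring: color 1: [5, 8, 9, 10, 12, 17]; color 2: [4, 6, 11, 13, 14, 16]; color 3: [7, 15].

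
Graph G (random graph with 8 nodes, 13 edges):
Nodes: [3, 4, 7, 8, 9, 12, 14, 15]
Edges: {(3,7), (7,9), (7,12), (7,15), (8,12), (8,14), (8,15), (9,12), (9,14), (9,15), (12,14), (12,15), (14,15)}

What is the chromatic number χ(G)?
Clique number ω(G) = 4 (lower bound: χ ≥ ω).
The clique on [8, 12, 14, 15] has size 4, forcing χ ≥ 4, and the coloring below uses 4 colors, so χ(G) = 4.
A valid 4-coloring: color 1: [3, 4, 12]; color 2: [15]; color 3: [7, 14]; color 4: [8, 9].

χ(G) = 4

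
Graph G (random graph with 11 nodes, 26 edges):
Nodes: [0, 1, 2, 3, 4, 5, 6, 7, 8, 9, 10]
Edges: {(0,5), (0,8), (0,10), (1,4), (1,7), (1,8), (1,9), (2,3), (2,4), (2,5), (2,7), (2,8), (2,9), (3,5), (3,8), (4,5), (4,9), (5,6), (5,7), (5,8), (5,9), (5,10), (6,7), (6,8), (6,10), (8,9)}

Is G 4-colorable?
Yes, G is 4-colorable

A valid 4-coloring: color 1: [1, 5]; color 2: [4, 7, 8, 10]; color 3: [0, 2, 6]; color 4: [3, 9].
(χ(G) = 4 ≤ 4.)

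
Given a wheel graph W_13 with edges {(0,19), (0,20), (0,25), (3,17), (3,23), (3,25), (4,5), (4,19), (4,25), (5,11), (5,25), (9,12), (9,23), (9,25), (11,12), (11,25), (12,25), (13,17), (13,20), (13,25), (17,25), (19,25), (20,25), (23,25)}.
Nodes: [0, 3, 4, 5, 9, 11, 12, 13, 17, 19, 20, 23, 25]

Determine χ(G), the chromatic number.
χ(G) = 3

Clique number ω(G) = 3 (lower bound: χ ≥ ω).
The clique on [0, 19, 25] has size 3, forcing χ ≥ 3, and the coloring below uses 3 colors, so χ(G) = 3.
A valid 3-coloring: color 1: [25]; color 2: [0, 3, 4, 9, 11, 13]; color 3: [5, 12, 17, 19, 20, 23].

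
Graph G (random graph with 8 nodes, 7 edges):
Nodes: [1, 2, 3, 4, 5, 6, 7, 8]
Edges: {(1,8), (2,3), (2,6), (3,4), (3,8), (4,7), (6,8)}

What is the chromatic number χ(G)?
χ(G) = 2

Clique number ω(G) = 2 (lower bound: χ ≥ ω).
The graph is bipartite (no odd cycle), so 2 colors suffice: χ(G) = 2.
A valid 2-coloring: color 1: [1, 3, 5, 6, 7]; color 2: [2, 4, 8].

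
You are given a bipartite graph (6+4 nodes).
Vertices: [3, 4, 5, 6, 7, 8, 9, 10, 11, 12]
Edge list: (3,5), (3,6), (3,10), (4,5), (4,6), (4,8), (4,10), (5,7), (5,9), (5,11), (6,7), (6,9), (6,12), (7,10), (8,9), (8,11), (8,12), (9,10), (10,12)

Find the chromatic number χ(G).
χ(G) = 2

Clique number ω(G) = 2 (lower bound: χ ≥ ω).
The graph is bipartite (no odd cycle), so 2 colors suffice: χ(G) = 2.
A valid 2-coloring: color 1: [5, 6, 8, 10]; color 2: [3, 4, 7, 9, 11, 12].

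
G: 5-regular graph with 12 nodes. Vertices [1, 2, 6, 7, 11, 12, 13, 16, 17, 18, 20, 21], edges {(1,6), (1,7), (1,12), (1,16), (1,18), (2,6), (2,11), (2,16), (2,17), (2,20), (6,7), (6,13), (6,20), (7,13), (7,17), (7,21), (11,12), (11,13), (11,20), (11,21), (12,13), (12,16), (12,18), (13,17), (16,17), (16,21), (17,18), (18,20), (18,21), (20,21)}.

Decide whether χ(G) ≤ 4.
A valid 4-coloring: color 1: [7, 11, 16, 18]; color 2: [1, 13, 20]; color 3: [6, 12, 17, 21]; color 4: [2].
(χ(G) = 4 ≤ 4.)

Yes, G is 4-colorable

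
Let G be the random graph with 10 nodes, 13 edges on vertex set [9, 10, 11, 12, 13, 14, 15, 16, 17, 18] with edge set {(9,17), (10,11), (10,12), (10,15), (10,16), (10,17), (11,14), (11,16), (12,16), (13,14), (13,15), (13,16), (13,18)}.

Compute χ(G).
Clique number ω(G) = 3 (lower bound: χ ≥ ω).
The clique on [10, 11, 16] has size 3, forcing χ ≥ 3, and the coloring below uses 3 colors, so χ(G) = 3.
A valid 3-coloring: color 1: [9, 10, 13]; color 2: [14, 15, 16, 17, 18]; color 3: [11, 12].

χ(G) = 3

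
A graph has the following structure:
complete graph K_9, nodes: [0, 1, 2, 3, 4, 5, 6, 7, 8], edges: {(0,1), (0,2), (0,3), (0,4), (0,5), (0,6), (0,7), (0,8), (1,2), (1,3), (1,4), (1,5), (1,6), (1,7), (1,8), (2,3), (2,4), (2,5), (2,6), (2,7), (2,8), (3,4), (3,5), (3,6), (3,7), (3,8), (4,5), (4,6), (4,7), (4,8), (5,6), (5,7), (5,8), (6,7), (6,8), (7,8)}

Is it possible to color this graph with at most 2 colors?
No, G is not 2-colorable

The clique on vertices [0, 1, 2, 3, 4, 5, 6, 7, 8] has size 9 > 2, so it alone needs 9 colors.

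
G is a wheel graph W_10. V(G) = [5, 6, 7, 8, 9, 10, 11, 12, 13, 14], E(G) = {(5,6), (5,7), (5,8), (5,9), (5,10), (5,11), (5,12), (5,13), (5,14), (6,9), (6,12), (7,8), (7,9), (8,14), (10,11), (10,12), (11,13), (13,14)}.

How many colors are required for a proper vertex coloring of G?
χ(G) = 4

Clique number ω(G) = 3 (lower bound: χ ≥ ω).
Odd cycle [10, 12, 6, 9, 7, 8, 14, 13, 11] needs 3 colors (χ ≥ 3).
Vertex 5 is adjacent to every vertex of [6, 7, 8, 9, 10, 11, 12, 13, 14], which already need 3 colors among themselves, so 5 needs a new color (χ ≥ 4).
The coloring below uses 4 colors, so χ(G) = 4.
A valid 4-coloring: color 1: [5]; color 2: [6, 7, 10, 13]; color 3: [8, 9, 11, 12]; color 4: [14].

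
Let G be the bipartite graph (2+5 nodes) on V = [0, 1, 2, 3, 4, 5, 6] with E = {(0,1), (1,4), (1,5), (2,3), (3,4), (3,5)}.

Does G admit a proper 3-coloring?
A valid 3-coloring: color 1: [1, 3, 6]; color 2: [0, 2, 4, 5].
(χ(G) = 2 ≤ 3.)

Yes, G is 3-colorable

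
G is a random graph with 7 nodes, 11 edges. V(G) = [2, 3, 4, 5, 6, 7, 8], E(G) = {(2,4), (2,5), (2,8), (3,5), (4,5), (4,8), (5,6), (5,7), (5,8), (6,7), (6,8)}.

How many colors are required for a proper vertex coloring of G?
Clique number ω(G) = 4 (lower bound: χ ≥ ω).
The clique on [2, 4, 5, 8] has size 4, forcing χ ≥ 4, and the coloring below uses 4 colors, so χ(G) = 4.
A valid 4-coloring: color 1: [5]; color 2: [3, 7, 8]; color 3: [4, 6]; color 4: [2].

χ(G) = 4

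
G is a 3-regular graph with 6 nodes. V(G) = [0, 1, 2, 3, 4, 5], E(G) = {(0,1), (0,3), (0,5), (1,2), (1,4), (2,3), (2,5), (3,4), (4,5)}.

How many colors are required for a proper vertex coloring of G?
Clique number ω(G) = 2 (lower bound: χ ≥ ω).
The graph is bipartite (no odd cycle), so 2 colors suffice: χ(G) = 2.
A valid 2-coloring: color 1: [1, 3, 5]; color 2: [0, 2, 4].

χ(G) = 2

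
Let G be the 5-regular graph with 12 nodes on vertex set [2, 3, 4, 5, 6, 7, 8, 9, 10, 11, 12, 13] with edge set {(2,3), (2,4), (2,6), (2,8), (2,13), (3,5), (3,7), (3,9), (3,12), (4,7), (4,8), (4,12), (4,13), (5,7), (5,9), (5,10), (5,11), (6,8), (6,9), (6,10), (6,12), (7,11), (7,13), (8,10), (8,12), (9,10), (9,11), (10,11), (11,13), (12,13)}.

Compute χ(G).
Clique number ω(G) = 4 (lower bound: χ ≥ ω).
The clique on [5, 9, 10, 11] has size 4, forcing χ ≥ 4, and the coloring below uses 4 colors, so χ(G) = 4.
A valid 4-coloring: color 1: [3, 4, 6, 11]; color 2: [5, 8, 13]; color 3: [2, 7, 10, 12]; color 4: [9].

χ(G) = 4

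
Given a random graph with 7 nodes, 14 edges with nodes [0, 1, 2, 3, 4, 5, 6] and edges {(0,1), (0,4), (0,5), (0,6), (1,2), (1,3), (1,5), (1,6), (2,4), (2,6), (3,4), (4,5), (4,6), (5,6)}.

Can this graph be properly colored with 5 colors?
Yes, G is 5-colorable

A valid 5-coloring: color 1: [1, 4]; color 2: [3, 6]; color 3: [2, 5]; color 4: [0].
(χ(G) = 4 ≤ 5.)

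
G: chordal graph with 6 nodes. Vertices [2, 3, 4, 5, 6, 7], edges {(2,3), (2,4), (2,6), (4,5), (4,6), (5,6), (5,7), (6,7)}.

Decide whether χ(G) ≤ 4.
Yes, G is 4-colorable

A valid 4-coloring: color 1: [3, 6]; color 2: [2, 5]; color 3: [4, 7].
(χ(G) = 3 ≤ 4.)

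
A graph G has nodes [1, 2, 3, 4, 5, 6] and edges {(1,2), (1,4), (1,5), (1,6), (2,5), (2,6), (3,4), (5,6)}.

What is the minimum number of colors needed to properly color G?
Clique number ω(G) = 4 (lower bound: χ ≥ ω).
The clique on [1, 2, 5, 6] has size 4, forcing χ ≥ 4, and the coloring below uses 4 colors, so χ(G) = 4.
A valid 4-coloring: color 1: [1, 3]; color 2: [4, 5]; color 3: [6]; color 4: [2].

χ(G) = 4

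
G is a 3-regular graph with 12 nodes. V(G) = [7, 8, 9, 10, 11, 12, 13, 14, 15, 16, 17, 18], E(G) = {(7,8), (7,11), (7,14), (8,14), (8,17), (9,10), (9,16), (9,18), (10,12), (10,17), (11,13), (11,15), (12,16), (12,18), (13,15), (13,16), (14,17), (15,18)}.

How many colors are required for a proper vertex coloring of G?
Clique number ω(G) = 3 (lower bound: χ ≥ ω).
The clique on [7, 8, 14] has size 3, forcing χ ≥ 3, and the coloring below uses 3 colors, so χ(G) = 3.
A valid 3-coloring: color 1: [8, 10, 11, 16, 18]; color 2: [7, 9, 12, 15, 17]; color 3: [13, 14].

χ(G) = 3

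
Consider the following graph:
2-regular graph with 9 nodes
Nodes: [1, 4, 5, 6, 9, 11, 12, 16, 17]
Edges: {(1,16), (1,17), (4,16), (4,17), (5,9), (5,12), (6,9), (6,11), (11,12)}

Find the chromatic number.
Clique number ω(G) = 2 (lower bound: χ ≥ ω).
Odd cycle [9, 6, 11, 12, 5] needs 3 colors (χ ≥ 3).
The coloring below uses 3 colors, so χ(G) = 3.
A valid 3-coloring: color 1: [6, 12, 16, 17]; color 2: [1, 4, 9, 11]; color 3: [5].

χ(G) = 3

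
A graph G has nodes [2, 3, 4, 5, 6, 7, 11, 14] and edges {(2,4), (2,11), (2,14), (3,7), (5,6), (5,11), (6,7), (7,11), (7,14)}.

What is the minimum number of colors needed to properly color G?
χ(G) = 2

Clique number ω(G) = 2 (lower bound: χ ≥ ω).
The graph is bipartite (no odd cycle), so 2 colors suffice: χ(G) = 2.
A valid 2-coloring: color 1: [2, 5, 7]; color 2: [3, 4, 6, 11, 14].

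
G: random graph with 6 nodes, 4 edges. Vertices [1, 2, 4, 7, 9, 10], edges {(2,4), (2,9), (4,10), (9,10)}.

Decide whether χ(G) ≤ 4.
A valid 4-coloring: color 1: [1, 2, 7, 10]; color 2: [4, 9].
(χ(G) = 2 ≤ 4.)

Yes, G is 4-colorable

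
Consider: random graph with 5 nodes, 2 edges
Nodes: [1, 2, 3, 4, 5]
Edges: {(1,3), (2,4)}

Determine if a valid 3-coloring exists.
A valid 3-coloring: color 1: [2, 3, 5]; color 2: [1, 4].
(χ(G) = 2 ≤ 3.)

Yes, G is 3-colorable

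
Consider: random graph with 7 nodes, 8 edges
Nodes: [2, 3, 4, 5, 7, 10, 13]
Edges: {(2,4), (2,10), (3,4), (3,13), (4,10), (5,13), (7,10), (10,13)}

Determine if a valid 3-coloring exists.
Yes, G is 3-colorable

A valid 3-coloring: color 1: [3, 5, 10]; color 2: [4, 7, 13]; color 3: [2].
(χ(G) = 3 ≤ 3.)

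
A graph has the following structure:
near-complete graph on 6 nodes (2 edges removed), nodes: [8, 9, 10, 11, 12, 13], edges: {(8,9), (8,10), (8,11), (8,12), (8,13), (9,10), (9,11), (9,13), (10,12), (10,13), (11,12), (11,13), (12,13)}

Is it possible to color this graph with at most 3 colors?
No, G is not 3-colorable

The clique on vertices [8, 9, 10, 13] has size 4 > 3, so it alone needs 4 colors.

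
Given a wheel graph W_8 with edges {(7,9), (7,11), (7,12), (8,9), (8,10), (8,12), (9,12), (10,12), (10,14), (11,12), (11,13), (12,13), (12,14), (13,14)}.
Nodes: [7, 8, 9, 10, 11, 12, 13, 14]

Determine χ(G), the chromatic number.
χ(G) = 4

Clique number ω(G) = 3 (lower bound: χ ≥ ω).
Odd cycle [9, 8, 10, 14, 13, 11, 7] needs 3 colors (χ ≥ 3).
Vertex 12 is adjacent to every vertex of [7, 8, 9, 10, 11, 13, 14], which already need 3 colors among themselves, so 12 needs a new color (χ ≥ 4).
The coloring below uses 4 colors, so χ(G) = 4.
A valid 4-coloring: color 1: [12]; color 2: [9, 10, 11]; color 3: [7, 8, 14]; color 4: [13].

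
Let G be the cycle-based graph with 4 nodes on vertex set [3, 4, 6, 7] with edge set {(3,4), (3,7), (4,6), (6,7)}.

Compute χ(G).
χ(G) = 2

Clique number ω(G) = 2 (lower bound: χ ≥ ω).
The graph is bipartite (no odd cycle), so 2 colors suffice: χ(G) = 2.
A valid 2-coloring: color 1: [4, 7]; color 2: [3, 6].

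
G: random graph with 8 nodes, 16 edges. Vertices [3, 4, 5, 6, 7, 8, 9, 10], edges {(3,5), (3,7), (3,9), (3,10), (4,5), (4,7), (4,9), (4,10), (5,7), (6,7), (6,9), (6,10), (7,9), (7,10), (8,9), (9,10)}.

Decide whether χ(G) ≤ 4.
Yes, G is 4-colorable

A valid 4-coloring: color 1: [5, 9]; color 2: [7, 8]; color 3: [10]; color 4: [3, 4, 6].
(χ(G) = 4 ≤ 4.)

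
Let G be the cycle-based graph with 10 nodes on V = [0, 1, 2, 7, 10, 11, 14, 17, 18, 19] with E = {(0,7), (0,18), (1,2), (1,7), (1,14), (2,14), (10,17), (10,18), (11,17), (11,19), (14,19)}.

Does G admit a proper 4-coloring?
A valid 4-coloring: color 1: [0, 10, 11, 14]; color 2: [1, 17, 18, 19]; color 3: [2, 7].
(χ(G) = 3 ≤ 4.)

Yes, G is 4-colorable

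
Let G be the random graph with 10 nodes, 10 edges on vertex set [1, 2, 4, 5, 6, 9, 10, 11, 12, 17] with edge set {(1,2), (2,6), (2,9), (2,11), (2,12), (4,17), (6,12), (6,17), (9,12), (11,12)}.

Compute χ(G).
χ(G) = 3

Clique number ω(G) = 3 (lower bound: χ ≥ ω).
The clique on [2, 9, 12] has size 3, forcing χ ≥ 3, and the coloring below uses 3 colors, so χ(G) = 3.
A valid 3-coloring: color 1: [2, 5, 10, 17]; color 2: [1, 4, 12]; color 3: [6, 9, 11].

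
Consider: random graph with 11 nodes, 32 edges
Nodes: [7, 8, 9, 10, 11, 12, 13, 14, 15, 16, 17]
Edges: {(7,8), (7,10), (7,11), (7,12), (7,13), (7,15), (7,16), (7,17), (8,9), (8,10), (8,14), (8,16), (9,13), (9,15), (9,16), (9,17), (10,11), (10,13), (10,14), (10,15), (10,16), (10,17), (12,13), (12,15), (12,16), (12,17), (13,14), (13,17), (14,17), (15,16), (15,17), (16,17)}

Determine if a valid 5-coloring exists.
Yes, G is 5-colorable

A valid 5-coloring: color 1: [9, 10, 12]; color 2: [7, 14]; color 3: [8, 11, 17]; color 4: [13, 16]; color 5: [15].
(χ(G) = 5 ≤ 5.)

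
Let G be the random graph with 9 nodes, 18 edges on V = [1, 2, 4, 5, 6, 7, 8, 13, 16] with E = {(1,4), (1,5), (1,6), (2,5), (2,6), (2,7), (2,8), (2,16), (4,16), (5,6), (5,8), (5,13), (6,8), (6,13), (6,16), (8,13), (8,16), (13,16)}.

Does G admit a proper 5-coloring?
A valid 5-coloring: color 1: [4, 6, 7]; color 2: [5, 16]; color 3: [1, 8]; color 4: [2, 13].
(χ(G) = 4 ≤ 5.)

Yes, G is 5-colorable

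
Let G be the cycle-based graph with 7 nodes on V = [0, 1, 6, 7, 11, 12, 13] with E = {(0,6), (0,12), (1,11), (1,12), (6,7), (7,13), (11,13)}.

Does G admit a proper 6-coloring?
Yes, G is 6-colorable

A valid 6-coloring: color 1: [6, 11, 12]; color 2: [0, 1, 7]; color 3: [13].
(χ(G) = 3 ≤ 6.)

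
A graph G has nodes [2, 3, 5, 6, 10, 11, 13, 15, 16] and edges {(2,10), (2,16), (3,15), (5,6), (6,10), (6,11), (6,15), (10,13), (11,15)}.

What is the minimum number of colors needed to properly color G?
Clique number ω(G) = 3 (lower bound: χ ≥ ω).
The clique on [6, 11, 15] has size 3, forcing χ ≥ 3, and the coloring below uses 3 colors, so χ(G) = 3.
A valid 3-coloring: color 1: [2, 3, 6, 13]; color 2: [5, 10, 15, 16]; color 3: [11].

χ(G) = 3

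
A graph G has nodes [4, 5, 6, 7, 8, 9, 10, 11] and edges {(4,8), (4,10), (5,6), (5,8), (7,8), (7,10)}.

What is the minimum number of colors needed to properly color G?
Clique number ω(G) = 2 (lower bound: χ ≥ ω).
The graph is bipartite (no odd cycle), so 2 colors suffice: χ(G) = 2.
A valid 2-coloring: color 1: [6, 8, 9, 10, 11]; color 2: [4, 5, 7].

χ(G) = 2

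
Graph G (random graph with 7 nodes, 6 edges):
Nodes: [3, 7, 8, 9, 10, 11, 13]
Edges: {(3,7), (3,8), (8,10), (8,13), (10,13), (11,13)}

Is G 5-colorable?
A valid 5-coloring: color 1: [3, 9, 13]; color 2: [7, 8, 11]; color 3: [10].
(χ(G) = 3 ≤ 5.)

Yes, G is 5-colorable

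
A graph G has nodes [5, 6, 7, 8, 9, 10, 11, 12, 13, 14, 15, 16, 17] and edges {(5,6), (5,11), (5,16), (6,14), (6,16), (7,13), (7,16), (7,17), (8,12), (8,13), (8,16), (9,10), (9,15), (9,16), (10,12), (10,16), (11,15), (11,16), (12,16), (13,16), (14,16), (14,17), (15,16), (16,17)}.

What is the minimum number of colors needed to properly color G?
Clique number ω(G) = 3 (lower bound: χ ≥ ω).
The clique on [5, 11, 16] has size 3, forcing χ ≥ 3, and the coloring below uses 3 colors, so χ(G) = 3.
A valid 3-coloring: color 1: [16]; color 2: [6, 9, 11, 12, 13, 17]; color 3: [5, 7, 8, 10, 14, 15].

χ(G) = 3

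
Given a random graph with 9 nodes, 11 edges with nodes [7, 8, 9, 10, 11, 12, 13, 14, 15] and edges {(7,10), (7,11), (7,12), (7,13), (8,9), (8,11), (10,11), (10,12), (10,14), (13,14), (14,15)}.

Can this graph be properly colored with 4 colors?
A valid 4-coloring: color 1: [7, 8, 14]; color 2: [9, 10, 13, 15]; color 3: [11, 12].
(χ(G) = 3 ≤ 4.)

Yes, G is 4-colorable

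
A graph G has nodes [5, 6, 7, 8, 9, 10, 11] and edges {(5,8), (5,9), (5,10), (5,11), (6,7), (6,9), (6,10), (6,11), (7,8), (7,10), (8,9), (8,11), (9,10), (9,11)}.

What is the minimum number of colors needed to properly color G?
χ(G) = 4

Clique number ω(G) = 4 (lower bound: χ ≥ ω).
The clique on [5, 8, 9, 11] has size 4, forcing χ ≥ 4, and the coloring below uses 4 colors, so χ(G) = 4.
A valid 4-coloring: color 1: [7, 9]; color 2: [10, 11]; color 3: [6, 8]; color 4: [5].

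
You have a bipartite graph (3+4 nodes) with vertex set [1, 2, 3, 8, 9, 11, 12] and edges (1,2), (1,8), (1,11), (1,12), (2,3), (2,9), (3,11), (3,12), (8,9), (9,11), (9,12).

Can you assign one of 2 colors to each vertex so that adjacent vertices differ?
Yes, G is 2-colorable

A valid 2-coloring: color 1: [1, 3, 9]; color 2: [2, 8, 11, 12].
(χ(G) = 2 ≤ 2.)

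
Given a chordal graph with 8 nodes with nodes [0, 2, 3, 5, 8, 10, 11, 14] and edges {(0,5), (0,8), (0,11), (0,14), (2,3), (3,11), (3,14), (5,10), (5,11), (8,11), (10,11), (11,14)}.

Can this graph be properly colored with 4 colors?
A valid 4-coloring: color 1: [2, 11]; color 2: [0, 3, 10]; color 3: [5, 8, 14].
(χ(G) = 3 ≤ 4.)

Yes, G is 4-colorable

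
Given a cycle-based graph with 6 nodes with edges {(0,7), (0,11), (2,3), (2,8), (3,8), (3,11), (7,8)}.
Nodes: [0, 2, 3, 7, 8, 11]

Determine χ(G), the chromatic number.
Clique number ω(G) = 3 (lower bound: χ ≥ ω).
The clique on [2, 3, 8] has size 3, forcing χ ≥ 3, and the coloring below uses 3 colors, so χ(G) = 3.
A valid 3-coloring: color 1: [3, 7]; color 2: [8, 11]; color 3: [0, 2].

χ(G) = 3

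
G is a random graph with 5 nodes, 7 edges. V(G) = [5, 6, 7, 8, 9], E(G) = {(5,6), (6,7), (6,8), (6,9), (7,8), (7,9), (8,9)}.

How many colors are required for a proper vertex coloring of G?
Clique number ω(G) = 4 (lower bound: χ ≥ ω).
The clique on [6, 7, 8, 9] has size 4, forcing χ ≥ 4, and the coloring below uses 4 colors, so χ(G) = 4.
A valid 4-coloring: color 1: [6]; color 2: [5, 9]; color 3: [7]; color 4: [8].

χ(G) = 4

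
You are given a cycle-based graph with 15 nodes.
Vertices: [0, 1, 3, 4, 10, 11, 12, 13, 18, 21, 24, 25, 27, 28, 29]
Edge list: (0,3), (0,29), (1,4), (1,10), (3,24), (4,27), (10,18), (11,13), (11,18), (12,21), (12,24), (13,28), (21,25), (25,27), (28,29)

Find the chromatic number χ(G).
χ(G) = 3

Clique number ω(G) = 2 (lower bound: χ ≥ ω).
Odd cycle [25, 21, 12, 24, 3, 0, 29, 28, 13, 11, 18, 10, 1, 4, 27] needs 3 colors (χ ≥ 3).
The coloring below uses 3 colors, so χ(G) = 3.
A valid 3-coloring: color 1: [3, 4, 12, 13, 18, 25, 29]; color 2: [0, 10, 11, 21, 24, 27, 28]; color 3: [1].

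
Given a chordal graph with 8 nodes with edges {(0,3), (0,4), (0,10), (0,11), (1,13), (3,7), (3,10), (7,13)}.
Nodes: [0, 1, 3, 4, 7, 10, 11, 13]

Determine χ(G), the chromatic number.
χ(G) = 3

Clique number ω(G) = 3 (lower bound: χ ≥ ω).
The clique on [0, 3, 10] has size 3, forcing χ ≥ 3, and the coloring below uses 3 colors, so χ(G) = 3.
A valid 3-coloring: color 1: [0, 1, 7]; color 2: [3, 4, 11, 13]; color 3: [10].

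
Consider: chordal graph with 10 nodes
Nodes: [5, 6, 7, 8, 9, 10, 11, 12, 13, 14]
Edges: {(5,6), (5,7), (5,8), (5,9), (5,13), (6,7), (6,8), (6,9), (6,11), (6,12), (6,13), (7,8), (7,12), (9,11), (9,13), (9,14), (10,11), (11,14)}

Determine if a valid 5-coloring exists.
Yes, G is 5-colorable

A valid 5-coloring: color 1: [6, 10, 14]; color 2: [5, 11, 12]; color 3: [7, 9]; color 4: [8, 13].
(χ(G) = 4 ≤ 5.)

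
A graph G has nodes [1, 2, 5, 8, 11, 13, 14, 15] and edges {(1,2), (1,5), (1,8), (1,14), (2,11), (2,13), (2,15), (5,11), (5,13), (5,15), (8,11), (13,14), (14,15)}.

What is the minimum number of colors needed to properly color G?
χ(G) = 2

Clique number ω(G) = 2 (lower bound: χ ≥ ω).
The graph is bipartite (no odd cycle), so 2 colors suffice: χ(G) = 2.
A valid 2-coloring: color 1: [2, 5, 8, 14]; color 2: [1, 11, 13, 15].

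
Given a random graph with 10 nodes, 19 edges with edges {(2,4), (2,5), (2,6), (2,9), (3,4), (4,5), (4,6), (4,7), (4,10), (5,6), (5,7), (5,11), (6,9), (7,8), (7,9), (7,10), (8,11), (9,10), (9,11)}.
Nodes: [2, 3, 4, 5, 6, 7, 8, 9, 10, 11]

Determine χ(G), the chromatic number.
χ(G) = 4

Clique number ω(G) = 4 (lower bound: χ ≥ ω).
The clique on [2, 4, 5, 6] has size 4, forcing χ ≥ 4, and the coloring below uses 4 colors, so χ(G) = 4.
A valid 4-coloring: color 1: [4, 8, 9]; color 2: [2, 3, 7, 11]; color 3: [5, 10]; color 4: [6].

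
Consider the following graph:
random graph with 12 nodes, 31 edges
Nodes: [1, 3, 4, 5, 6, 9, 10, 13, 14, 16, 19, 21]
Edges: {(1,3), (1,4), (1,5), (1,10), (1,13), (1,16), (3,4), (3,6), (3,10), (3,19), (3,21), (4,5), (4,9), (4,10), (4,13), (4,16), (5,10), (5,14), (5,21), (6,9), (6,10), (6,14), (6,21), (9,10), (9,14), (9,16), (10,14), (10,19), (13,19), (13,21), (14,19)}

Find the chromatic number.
Clique number ω(G) = 4 (lower bound: χ ≥ ω).
The clique on [6, 9, 10, 14] has size 4, forcing χ ≥ 4, and the coloring below uses 4 colors, so χ(G) = 4.
A valid 4-coloring: color 1: [10, 16, 21]; color 2: [4, 14]; color 3: [3, 5, 9, 13]; color 4: [1, 6, 19].

χ(G) = 4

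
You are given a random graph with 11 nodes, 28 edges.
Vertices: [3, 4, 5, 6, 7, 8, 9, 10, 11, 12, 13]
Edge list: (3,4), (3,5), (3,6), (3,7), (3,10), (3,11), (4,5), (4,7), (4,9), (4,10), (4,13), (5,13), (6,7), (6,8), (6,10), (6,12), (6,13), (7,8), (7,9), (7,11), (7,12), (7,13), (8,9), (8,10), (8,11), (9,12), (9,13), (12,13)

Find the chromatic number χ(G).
χ(G) = 4

Clique number ω(G) = 4 (lower bound: χ ≥ ω).
The clique on [4, 7, 9, 13] has size 4, forcing χ ≥ 4, and the coloring below uses 4 colors, so χ(G) = 4.
A valid 4-coloring: color 1: [5, 7, 10]; color 2: [4, 11, 12]; color 3: [3, 8, 13]; color 4: [6, 9].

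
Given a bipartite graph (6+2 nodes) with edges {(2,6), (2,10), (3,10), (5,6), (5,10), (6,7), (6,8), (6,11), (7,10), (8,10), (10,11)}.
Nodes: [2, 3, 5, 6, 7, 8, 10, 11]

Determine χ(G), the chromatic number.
χ(G) = 2

Clique number ω(G) = 2 (lower bound: χ ≥ ω).
The graph is bipartite (no odd cycle), so 2 colors suffice: χ(G) = 2.
A valid 2-coloring: color 1: [6, 10]; color 2: [2, 3, 5, 7, 8, 11].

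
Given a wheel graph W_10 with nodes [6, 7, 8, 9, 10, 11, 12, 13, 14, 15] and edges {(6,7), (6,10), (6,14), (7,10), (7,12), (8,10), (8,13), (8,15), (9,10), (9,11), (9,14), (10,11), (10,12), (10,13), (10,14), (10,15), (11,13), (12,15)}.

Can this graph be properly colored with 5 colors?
Yes, G is 5-colorable

A valid 5-coloring: color 1: [10]; color 2: [6, 8, 9, 12]; color 3: [7, 11, 14, 15]; color 4: [13].
(χ(G) = 4 ≤ 5.)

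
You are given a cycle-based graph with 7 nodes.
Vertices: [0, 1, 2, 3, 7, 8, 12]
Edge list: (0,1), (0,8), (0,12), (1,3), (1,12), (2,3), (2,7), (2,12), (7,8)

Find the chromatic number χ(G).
χ(G) = 3

Clique number ω(G) = 3 (lower bound: χ ≥ ω).
The clique on [0, 1, 12] has size 3, forcing χ ≥ 3, and the coloring below uses 3 colors, so χ(G) = 3.
A valid 3-coloring: color 1: [0, 2]; color 2: [3, 8, 12]; color 3: [1, 7].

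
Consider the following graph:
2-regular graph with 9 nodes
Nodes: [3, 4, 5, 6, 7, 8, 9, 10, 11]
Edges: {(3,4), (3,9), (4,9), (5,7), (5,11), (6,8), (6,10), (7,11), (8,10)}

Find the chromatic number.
χ(G) = 3

Clique number ω(G) = 3 (lower bound: χ ≥ ω).
The clique on [3, 4, 9] has size 3, forcing χ ≥ 3, and the coloring below uses 3 colors, so χ(G) = 3.
A valid 3-coloring: color 1: [3, 6, 11]; color 2: [4, 5, 10]; color 3: [7, 8, 9].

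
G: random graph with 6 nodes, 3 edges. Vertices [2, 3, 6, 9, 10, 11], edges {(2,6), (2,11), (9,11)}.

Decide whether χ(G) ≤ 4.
Yes, G is 4-colorable

A valid 4-coloring: color 1: [3, 6, 10, 11]; color 2: [2, 9].
(χ(G) = 2 ≤ 4.)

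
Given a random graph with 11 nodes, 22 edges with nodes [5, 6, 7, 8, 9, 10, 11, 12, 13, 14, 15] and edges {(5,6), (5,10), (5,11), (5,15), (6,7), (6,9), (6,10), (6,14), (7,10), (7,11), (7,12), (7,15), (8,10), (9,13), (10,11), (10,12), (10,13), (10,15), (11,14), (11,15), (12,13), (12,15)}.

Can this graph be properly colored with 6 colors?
A valid 6-coloring: color 1: [9, 10, 14]; color 2: [5, 7, 8, 13]; color 3: [6, 11, 12]; color 4: [15].
(χ(G) = 4 ≤ 6.)

Yes, G is 6-colorable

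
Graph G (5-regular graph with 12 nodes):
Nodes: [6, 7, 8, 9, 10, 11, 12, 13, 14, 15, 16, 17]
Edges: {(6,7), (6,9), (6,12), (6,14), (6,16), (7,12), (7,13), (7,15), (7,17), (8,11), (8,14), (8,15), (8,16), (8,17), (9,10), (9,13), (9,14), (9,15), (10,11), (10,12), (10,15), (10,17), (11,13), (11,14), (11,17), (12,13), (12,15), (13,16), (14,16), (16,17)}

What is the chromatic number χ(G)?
Clique number ω(G) = 3 (lower bound: χ ≥ ω).
Suppose a proper 3-coloring c exists. The clique [6, 7, 12] takes 3 distinct colors; by symmetry let c(6) = 1, c(7) = 2, c(12) = 3.
- Vertex 13: neighbors [7, 12] already have colors [2, 3] ⇒ c(13) = 1.
- Vertex 15: neighbors [7, 12] already have colors [2, 3] ⇒ c(15) = 1.
- Vertex 10: neighbors [15, 12] already have colors [1, 3] ⇒ c(10) = 2.
- Vertex 11: neighbors [13, 10] already have colors [1, 2] ⇒ c(11) = 3.
- Vertex 8: neighbors [15, 11] already have colors [1, 3] ⇒ c(8) = 2.
- Vertex 14: neighbors [6, 8, 11] already have colors [1, 2, 3] — all 3 colors blocked. Contradiction.
The forced assignments end in a contradiction, so G has no proper 3-coloring (χ ≥ 4).
The coloring below uses 4 colors, so χ(G) = 4.
A valid 4-coloring: color 1: [9, 11, 12, 16]; color 2: [6, 13, 15, 17]; color 3: [7, 8, 10]; color 4: [14].

χ(G) = 4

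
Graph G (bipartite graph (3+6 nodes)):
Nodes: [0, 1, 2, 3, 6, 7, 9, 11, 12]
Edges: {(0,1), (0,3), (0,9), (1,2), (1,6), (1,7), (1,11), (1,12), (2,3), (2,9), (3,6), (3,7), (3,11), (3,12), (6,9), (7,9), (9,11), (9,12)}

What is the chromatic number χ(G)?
χ(G) = 2

Clique number ω(G) = 2 (lower bound: χ ≥ ω).
The graph is bipartite (no odd cycle), so 2 colors suffice: χ(G) = 2.
A valid 2-coloring: color 1: [1, 3, 9]; color 2: [0, 2, 6, 7, 11, 12].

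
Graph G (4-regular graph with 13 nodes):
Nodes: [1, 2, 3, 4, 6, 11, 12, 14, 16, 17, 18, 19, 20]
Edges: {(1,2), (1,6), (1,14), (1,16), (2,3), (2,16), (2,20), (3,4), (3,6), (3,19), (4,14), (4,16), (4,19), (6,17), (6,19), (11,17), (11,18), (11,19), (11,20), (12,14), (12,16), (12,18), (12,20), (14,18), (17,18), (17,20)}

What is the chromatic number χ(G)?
χ(G) = 3

Clique number ω(G) = 3 (lower bound: χ ≥ ω).
The clique on [1, 2, 16] has size 3, forcing χ ≥ 3, and the coloring below uses 3 colors, so χ(G) = 3.
A valid 3-coloring: color 1: [3, 14, 16, 17]; color 2: [2, 4, 6, 11, 12]; color 3: [1, 18, 19, 20].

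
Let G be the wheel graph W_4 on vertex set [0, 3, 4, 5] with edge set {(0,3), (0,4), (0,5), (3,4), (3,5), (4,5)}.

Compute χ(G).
Clique number ω(G) = 4 (lower bound: χ ≥ ω).
The clique on [0, 3, 4, 5] has size 4, forcing χ ≥ 4, and the coloring below uses 4 colors, so χ(G) = 4.
A valid 4-coloring: color 1: [4]; color 2: [0]; color 3: [3]; color 4: [5].

χ(G) = 4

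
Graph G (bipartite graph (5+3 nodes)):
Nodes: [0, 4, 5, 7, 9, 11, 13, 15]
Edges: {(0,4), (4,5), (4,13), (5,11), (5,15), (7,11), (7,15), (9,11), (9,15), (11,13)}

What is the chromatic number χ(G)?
χ(G) = 2

Clique number ω(G) = 2 (lower bound: χ ≥ ω).
The graph is bipartite (no odd cycle), so 2 colors suffice: χ(G) = 2.
A valid 2-coloring: color 1: [4, 11, 15]; color 2: [0, 5, 7, 9, 13].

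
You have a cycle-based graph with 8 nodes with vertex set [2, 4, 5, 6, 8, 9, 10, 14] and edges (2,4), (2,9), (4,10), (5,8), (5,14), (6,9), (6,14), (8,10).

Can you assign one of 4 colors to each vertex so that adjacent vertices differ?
Yes, G is 4-colorable

A valid 4-coloring: color 1: [2, 5, 6, 10]; color 2: [4, 8, 9, 14].
(χ(G) = 2 ≤ 4.)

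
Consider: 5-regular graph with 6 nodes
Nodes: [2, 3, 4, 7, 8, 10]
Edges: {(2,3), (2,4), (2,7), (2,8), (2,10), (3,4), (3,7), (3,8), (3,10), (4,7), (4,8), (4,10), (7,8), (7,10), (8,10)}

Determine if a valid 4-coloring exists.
The clique on vertices [2, 3, 4, 7, 8, 10] has size 6 > 4, so it alone needs 6 colors.

No, G is not 4-colorable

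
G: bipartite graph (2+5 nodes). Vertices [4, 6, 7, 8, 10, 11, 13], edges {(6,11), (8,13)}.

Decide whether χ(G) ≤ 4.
A valid 4-coloring: color 1: [4, 7, 10, 11, 13]; color 2: [6, 8].
(χ(G) = 2 ≤ 4.)

Yes, G is 4-colorable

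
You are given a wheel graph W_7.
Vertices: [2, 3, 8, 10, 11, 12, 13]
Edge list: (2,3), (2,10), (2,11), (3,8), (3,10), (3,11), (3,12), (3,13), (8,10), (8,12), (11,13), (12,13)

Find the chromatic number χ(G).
Clique number ω(G) = 3 (lower bound: χ ≥ ω).
The clique on [3, 8, 10] has size 3, forcing χ ≥ 3, and the coloring below uses 3 colors, so χ(G) = 3.
A valid 3-coloring: color 1: [3]; color 2: [10, 11, 12]; color 3: [2, 8, 13].

χ(G) = 3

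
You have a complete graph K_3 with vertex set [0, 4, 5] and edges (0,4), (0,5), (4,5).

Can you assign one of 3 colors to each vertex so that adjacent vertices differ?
Yes, G is 3-colorable

A valid 3-coloring: color 1: [4]; color 2: [0]; color 3: [5].
(χ(G) = 3 ≤ 3.)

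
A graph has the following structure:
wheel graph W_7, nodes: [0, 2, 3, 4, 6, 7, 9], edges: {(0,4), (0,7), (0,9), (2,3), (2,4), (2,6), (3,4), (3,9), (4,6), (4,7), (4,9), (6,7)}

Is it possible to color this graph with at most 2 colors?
The clique on vertices [0, 4, 9] has size 3 > 2, so it alone needs 3 colors.

No, G is not 2-colorable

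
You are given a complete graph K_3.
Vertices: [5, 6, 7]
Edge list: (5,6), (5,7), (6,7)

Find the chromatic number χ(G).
χ(G) = 3

Clique number ω(G) = 3 (lower bound: χ ≥ ω).
The clique on [5, 6, 7] has size 3, forcing χ ≥ 3, and the coloring below uses 3 colors, so χ(G) = 3.
A valid 3-coloring: color 1: [6]; color 2: [7]; color 3: [5].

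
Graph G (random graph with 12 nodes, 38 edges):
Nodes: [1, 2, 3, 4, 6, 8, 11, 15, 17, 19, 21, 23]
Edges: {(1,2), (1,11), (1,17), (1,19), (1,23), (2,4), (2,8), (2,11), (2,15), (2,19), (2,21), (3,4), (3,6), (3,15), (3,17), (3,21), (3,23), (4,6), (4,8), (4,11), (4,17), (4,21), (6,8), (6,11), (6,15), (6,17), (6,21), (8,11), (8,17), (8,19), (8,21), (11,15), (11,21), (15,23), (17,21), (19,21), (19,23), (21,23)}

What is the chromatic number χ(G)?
Clique number ω(G) = 5 (lower bound: χ ≥ ω).
The clique on [2, 4, 8, 11, 21] has size 5, forcing χ ≥ 5, and the coloring below uses 5 colors, so χ(G) = 5.
A valid 5-coloring: color 1: [1, 15, 21]; color 2: [2, 6, 23]; color 3: [11, 17, 19]; color 4: [3, 8]; color 5: [4].

χ(G) = 5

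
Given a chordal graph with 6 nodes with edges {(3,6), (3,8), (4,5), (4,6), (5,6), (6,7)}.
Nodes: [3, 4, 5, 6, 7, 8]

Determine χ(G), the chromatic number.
χ(G) = 3

Clique number ω(G) = 3 (lower bound: χ ≥ ω).
The clique on [4, 5, 6] has size 3, forcing χ ≥ 3, and the coloring below uses 3 colors, so χ(G) = 3.
A valid 3-coloring: color 1: [6, 8]; color 2: [3, 5, 7]; color 3: [4].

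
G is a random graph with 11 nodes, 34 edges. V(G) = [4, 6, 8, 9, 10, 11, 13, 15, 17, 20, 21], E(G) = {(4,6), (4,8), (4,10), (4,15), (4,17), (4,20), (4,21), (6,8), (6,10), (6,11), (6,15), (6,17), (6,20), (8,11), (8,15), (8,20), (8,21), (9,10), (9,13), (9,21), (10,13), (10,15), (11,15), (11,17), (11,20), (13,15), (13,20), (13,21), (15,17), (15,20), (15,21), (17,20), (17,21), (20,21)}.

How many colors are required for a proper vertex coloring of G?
χ(G) = 5

Clique number ω(G) = 5 (lower bound: χ ≥ ω).
The clique on [6, 8, 11, 15, 20] has size 5, forcing χ ≥ 5, and the coloring below uses 5 colors, so χ(G) = 5.
A valid 5-coloring: color 1: [9, 15]; color 2: [10, 20]; color 3: [4, 11, 13]; color 4: [6, 21]; color 5: [8, 17].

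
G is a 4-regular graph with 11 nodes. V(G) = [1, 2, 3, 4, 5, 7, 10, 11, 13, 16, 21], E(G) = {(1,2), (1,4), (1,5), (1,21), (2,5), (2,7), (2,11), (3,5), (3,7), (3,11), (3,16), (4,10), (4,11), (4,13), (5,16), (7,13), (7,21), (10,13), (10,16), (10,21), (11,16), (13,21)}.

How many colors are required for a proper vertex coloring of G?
Clique number ω(G) = 3 (lower bound: χ ≥ ω).
The clique on [1, 2, 5] has size 3, forcing χ ≥ 3, and the coloring below uses 3 colors, so χ(G) = 3.
A valid 3-coloring: color 1: [1, 13, 16]; color 2: [2, 3, 4, 21]; color 3: [5, 7, 10, 11].

χ(G) = 3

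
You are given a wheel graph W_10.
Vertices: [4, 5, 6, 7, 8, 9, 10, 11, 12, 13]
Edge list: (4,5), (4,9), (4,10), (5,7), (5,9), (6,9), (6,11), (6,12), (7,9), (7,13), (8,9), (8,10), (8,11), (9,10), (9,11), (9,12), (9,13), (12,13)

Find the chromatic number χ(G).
Clique number ω(G) = 3 (lower bound: χ ≥ ω).
Odd cycle [11, 8, 10, 4, 5, 7, 13, 12, 6] needs 3 colors (χ ≥ 3).
Vertex 9 is adjacent to every vertex of [4, 5, 6, 7, 8, 10, 11, 12, 13], which already need 3 colors among themselves, so 9 needs a new color (χ ≥ 4).
The coloring below uses 4 colors, so χ(G) = 4.
A valid 4-coloring: color 1: [9]; color 2: [5, 10, 11, 12]; color 3: [4, 6, 7, 8]; color 4: [13].

χ(G) = 4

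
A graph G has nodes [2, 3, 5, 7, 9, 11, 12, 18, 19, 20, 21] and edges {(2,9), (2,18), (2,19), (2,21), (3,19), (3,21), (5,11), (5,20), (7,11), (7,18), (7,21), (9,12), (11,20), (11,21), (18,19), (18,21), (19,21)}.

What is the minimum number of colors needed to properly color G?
Clique number ω(G) = 4 (lower bound: χ ≥ ω).
The clique on [2, 18, 19, 21] has size 4, forcing χ ≥ 4, and the coloring below uses 4 colors, so χ(G) = 4.
A valid 4-coloring: color 1: [9, 20, 21]; color 2: [3, 11, 12, 18]; color 3: [2, 5, 7]; color 4: [19].

χ(G) = 4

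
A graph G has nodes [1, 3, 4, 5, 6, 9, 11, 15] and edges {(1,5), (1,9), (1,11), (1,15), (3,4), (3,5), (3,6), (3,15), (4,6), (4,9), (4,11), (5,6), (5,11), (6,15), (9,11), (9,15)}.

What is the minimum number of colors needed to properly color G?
Clique number ω(G) = 3 (lower bound: χ ≥ ω).
Suppose a proper 3-coloring c exists. The clique [1, 5, 11] takes 3 distinct colors; by symmetry let c(1) = 1, c(5) = 2, c(11) = 3.
- Vertex 9: neighbors [1, 11] already have colors [1, 3] ⇒ c(9) = 2.
- Vertex 4: neighbors [9, 11] already have colors [2, 3] ⇒ c(4) = 1.
- Vertex 3: neighbors [4, 5] already have colors [1, 2] ⇒ c(3) = 3.
- Vertex 6: neighbors [4, 5, 3] already have colors [1, 2, 3] — all 3 colors blocked. Contradiction.
The forced assignments end in a contradiction, so G has no proper 3-coloring (χ ≥ 4).
The coloring below uses 4 colors, so χ(G) = 4.
A valid 4-coloring: color 1: [1, 6]; color 2: [11, 15]; color 3: [3, 9]; color 4: [4, 5].

χ(G) = 4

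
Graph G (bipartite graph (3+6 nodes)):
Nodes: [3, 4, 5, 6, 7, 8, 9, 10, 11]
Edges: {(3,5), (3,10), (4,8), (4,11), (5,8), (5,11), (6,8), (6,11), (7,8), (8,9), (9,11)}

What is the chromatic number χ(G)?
χ(G) = 2

Clique number ω(G) = 2 (lower bound: χ ≥ ω).
The graph is bipartite (no odd cycle), so 2 colors suffice: χ(G) = 2.
A valid 2-coloring: color 1: [3, 8, 11]; color 2: [4, 5, 6, 7, 9, 10].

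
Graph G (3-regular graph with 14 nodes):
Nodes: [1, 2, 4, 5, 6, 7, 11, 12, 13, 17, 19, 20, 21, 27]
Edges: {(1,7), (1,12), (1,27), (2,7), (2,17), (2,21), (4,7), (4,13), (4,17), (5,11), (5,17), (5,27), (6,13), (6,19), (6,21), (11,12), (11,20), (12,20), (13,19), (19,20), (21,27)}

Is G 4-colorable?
A valid 4-coloring: color 1: [6, 7, 11, 17, 27]; color 2: [1, 2, 4, 5, 19]; color 3: [12, 13, 21]; color 4: [20].
(χ(G) = 3 ≤ 4.)

Yes, G is 4-colorable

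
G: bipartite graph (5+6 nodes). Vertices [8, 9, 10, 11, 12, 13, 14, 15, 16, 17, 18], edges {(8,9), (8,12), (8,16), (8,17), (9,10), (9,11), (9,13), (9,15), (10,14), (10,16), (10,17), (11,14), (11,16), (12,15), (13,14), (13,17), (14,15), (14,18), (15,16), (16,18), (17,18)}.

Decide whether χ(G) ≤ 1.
No, G is not 1-colorable

Edge (8,9) forces its endpoints to differ, so 1 color is not enough.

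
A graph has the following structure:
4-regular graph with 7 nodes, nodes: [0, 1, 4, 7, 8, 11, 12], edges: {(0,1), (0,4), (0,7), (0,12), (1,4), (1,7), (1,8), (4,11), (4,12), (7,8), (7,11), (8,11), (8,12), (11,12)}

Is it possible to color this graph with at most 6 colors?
Yes, G is 6-colorable

A valid 6-coloring: color 1: [4, 7]; color 2: [0, 8]; color 3: [1, 11]; color 4: [12].
(χ(G) = 4 ≤ 6.)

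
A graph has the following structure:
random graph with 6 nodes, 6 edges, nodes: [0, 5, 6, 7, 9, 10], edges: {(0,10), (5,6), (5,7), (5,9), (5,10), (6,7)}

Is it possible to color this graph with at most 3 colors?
A valid 3-coloring: color 1: [0, 5]; color 2: [7, 9, 10]; color 3: [6].
(χ(G) = 3 ≤ 3.)

Yes, G is 3-colorable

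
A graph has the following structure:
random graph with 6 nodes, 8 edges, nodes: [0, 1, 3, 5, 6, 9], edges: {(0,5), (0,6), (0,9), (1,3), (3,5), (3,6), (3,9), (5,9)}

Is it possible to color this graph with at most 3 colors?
A valid 3-coloring: color 1: [0, 3]; color 2: [1, 5, 6]; color 3: [9].
(χ(G) = 3 ≤ 3.)

Yes, G is 3-colorable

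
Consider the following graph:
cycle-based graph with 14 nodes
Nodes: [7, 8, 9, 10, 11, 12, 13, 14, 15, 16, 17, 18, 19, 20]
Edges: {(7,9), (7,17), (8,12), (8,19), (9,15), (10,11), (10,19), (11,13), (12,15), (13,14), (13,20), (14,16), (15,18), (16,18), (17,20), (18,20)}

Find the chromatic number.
Clique number ω(G) = 2 (lower bound: χ ≥ ω).
Odd cycle [18, 16, 14, 13, 20] needs 3 colors (χ ≥ 3).
The coloring below uses 3 colors, so χ(G) = 3.
A valid 3-coloring: color 1: [7, 8, 11, 15, 16, 20]; color 2: [9, 10, 12, 13, 17, 18]; color 3: [14, 19].

χ(G) = 3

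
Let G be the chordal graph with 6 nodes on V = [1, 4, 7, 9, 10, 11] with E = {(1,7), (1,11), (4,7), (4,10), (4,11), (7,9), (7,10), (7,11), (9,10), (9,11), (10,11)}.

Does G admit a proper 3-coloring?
The clique on vertices [7, 9, 10, 11] has size 4 > 3, so it alone needs 4 colors.

No, G is not 3-colorable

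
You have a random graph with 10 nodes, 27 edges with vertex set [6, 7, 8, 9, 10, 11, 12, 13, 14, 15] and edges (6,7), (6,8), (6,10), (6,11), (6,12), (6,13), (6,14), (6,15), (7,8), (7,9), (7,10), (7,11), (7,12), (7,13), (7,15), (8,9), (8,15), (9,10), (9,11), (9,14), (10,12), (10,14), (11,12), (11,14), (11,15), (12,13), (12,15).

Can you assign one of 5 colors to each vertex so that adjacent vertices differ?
A valid 5-coloring: color 1: [7, 14]; color 2: [6, 9]; color 3: [8, 12]; color 4: [10, 11, 13]; color 5: [15].
(χ(G) = 5 ≤ 5.)

Yes, G is 5-colorable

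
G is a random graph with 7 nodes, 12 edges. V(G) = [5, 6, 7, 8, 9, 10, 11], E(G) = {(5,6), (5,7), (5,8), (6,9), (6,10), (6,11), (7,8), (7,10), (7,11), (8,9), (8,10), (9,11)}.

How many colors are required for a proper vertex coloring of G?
χ(G) = 3

Clique number ω(G) = 3 (lower bound: χ ≥ ω).
The clique on [7, 8, 10] has size 3, forcing χ ≥ 3, and the coloring below uses 3 colors, so χ(G) = 3.
A valid 3-coloring: color 1: [6, 8]; color 2: [7, 9]; color 3: [5, 10, 11].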